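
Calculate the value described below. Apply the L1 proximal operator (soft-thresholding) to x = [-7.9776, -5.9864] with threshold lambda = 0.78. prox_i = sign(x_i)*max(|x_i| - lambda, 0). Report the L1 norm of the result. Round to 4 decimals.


Soft-thresholding with lambda = 0.78:
prox(-7.9776) = sign(-7.9776)*max(|-7.9776| - 0.78, 0) = -7.1976
prox(-5.9864) = sign(-5.9864)*max(|-5.9864| - 0.78, 0) = -5.2064
prox(x) = [-7.1976, -5.2064]
||prox(x)||_1 = 7.1976 + 5.2064 = 12.404


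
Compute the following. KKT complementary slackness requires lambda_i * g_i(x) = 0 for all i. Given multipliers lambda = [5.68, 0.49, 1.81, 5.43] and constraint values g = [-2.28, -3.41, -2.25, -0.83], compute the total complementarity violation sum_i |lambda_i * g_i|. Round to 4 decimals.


KKT complementary slackness check:
lambda_1 * g_1 = 5.68 * -2.28 = -12.9504
lambda_2 * g_2 = 0.49 * -3.41 = -1.6709
lambda_3 * g_3 = 1.81 * -2.25 = -4.0725
lambda_4 * g_4 = 5.43 * -0.83 = -4.5069
Total violation = 12.9504 + 1.6709 + 4.0725 + 4.5069 = 23.2007


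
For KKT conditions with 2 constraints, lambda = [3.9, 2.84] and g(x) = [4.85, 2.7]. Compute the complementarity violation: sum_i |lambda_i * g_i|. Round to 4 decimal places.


KKT complementary slackness check:
lambda_1 * g_1 = 3.9 * 4.85 = 18.915
lambda_2 * g_2 = 2.84 * 2.7 = 7.668
Total violation = 18.915 + 7.668 = 26.583


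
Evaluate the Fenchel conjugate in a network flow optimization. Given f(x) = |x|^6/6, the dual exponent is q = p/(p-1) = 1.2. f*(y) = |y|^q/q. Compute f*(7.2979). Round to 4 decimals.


The conjugate exponent q satisfies 1/p + 1/q = 1.
p = 6, so q = 6/(6 - 1) = 1.2
|y|^q = 7.2979^1.2 = 10.8602
f*(7.2979) = 10.8602 / 1.2 = 9.0502


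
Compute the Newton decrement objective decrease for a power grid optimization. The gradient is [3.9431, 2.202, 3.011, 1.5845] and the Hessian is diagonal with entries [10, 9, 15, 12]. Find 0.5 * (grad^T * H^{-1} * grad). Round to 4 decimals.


Step 1: H is diagonal, so H^(-1) * g = [0.3943, 0.2447, 0.2007, 0.132].
Step 2: g^T H^(-1) g = sum_i g_i^2 / H_ii
  = (3.9431)^2/10 + (2.202)^2/9 + (3.011)^2/15 + (1.5845)^2/12
  = 1.5548 + 0.5388 + 0.6044 + 0.2092 = 2.9072
Step 3: Objective decrease = 0.5 * g^T H^(-1) g = 1.4536


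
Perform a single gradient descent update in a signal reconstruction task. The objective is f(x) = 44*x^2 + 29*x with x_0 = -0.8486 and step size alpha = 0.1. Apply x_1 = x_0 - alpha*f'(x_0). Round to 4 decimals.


We compute the gradient at x_0 and apply the update.
f'(x) = 88*x + 29
f'(-0.8486) = 88*-0.8486 + 29 = -45.6768
x_1 = -0.8486 - 0.1*-45.6768 = 3.7191


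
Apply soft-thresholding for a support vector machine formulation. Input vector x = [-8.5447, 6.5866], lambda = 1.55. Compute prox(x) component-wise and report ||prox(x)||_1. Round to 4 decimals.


Soft-thresholding with lambda = 1.55:
prox(-8.5447) = sign(-8.5447)*max(|-8.5447| - 1.55, 0) = -6.9947
prox(6.5866) = sign(6.5866)*max(|6.5866| - 1.55, 0) = 5.0366
prox(x) = [-6.9947, 5.0366]
||prox(x)||_1 = 6.9947 + 5.0366 = 12.0313


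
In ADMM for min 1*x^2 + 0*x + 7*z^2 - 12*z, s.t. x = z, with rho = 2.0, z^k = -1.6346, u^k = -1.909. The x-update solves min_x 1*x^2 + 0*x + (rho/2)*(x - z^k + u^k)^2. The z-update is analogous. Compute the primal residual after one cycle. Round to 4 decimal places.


ADMM iteration with rho = 2.0, z^k = -1.6346, u^k = -1.909
Step 1: x-update.
Minimize 1*x^2 + 0*x + (2.0/2)*(x + 1.6346 - 1.909)^2
FOC: (2*1 + 2.0)*x = 0 + 2.0*(-1.6346 + 1.909)
x^{k+1} = 0.1372
Step 2: z-update.
Minimize 7*z^2 - 12*z + (2.0/2)*(0.1372 - z - 1.909)^2
FOC: (2*7 + 2.0)*z = 12 + 2.0*(0.1372 - 1.909)
z^{k+1} = 0.5285
Step 3: u-update.
u^{k+1} = -1.909 + 0.1372 - 0.5285 = -2.3003
Step 4: Primal residual = |0.1372 - 0.5285| = 0.3913


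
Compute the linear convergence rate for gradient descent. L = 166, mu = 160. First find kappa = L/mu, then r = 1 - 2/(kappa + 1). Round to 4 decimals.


Step 1: Compute the condition number.
kappa = L/mu = 166/160 = 1.0375
Step 2: Compute the convergence rate.
r = 1 - 2/(kappa + 1) = 1 - 2*mu/(L + mu) = (L - mu)/(L + mu) = 6/326 = 0.0184


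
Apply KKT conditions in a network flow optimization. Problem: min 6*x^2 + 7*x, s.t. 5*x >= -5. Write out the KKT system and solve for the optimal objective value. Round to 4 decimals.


Step 1: Try lambda = 0 (constraint inactive).
Stationarity: 2*6*x + 7 = 0
x* = -7/(2*6) = -7/12 = -0.5833 (rounded; the exact value -7/12 is used below)
Check constraint: 5*-0.5833 = -2.9165 >= -5 -- satisfied.
Step 2: Compute optimal value.
f(x*) = 6*(-7/12)^2 + 7*(-7/12) = -2.0417


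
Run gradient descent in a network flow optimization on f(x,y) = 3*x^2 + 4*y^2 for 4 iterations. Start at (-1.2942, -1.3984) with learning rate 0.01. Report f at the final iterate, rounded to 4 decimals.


Gradient descent on f(x,y) = 3*x^2 + 4*y^2.
Starting point: (-1.2942, -1.3984), alpha = 0.01
Step 1: grad_x = 2*3*-1.2942 = -7.7652, grad_y = 2*4*-1.3984 = -11.1872
  x_1 = -1.2942 - 0.01*-7.7652 = -1.2165
  y_1 = -1.3984 - 0.01*-11.1872 = -1.2865
Step 2: grad_x = 2*3*-1.2165 = -7.2993, grad_y = 2*4*-1.2865 = -10.2922
  x_2 = -1.2165 - 0.01*-7.2993 = -1.1436
  y_2 = -1.2865 - 0.01*-10.2922 = -1.1836
Step 3: grad_x = 2*3*-1.1436 = -6.8613, grad_y = 2*4*-1.1836 = -9.4688
  x_3 = -1.1436 - 0.01*-6.8613 = -1.0749
  y_3 = -1.1836 - 0.01*-9.4688 = -1.0889
Step 4: grad_x = 2*3*-1.0749 = -6.4497, grad_y = 2*4*-1.0889 = -8.7113
  x_4 = -1.0749 - 0.01*-6.4497 = -1.0104
  y_4 = -1.0889 - 0.01*-8.7113 = -1.0018
f(-1.0104, -1.0018) = 3*(-1.0104)^2 + 4*(-1.0018)^2 = 7.0774


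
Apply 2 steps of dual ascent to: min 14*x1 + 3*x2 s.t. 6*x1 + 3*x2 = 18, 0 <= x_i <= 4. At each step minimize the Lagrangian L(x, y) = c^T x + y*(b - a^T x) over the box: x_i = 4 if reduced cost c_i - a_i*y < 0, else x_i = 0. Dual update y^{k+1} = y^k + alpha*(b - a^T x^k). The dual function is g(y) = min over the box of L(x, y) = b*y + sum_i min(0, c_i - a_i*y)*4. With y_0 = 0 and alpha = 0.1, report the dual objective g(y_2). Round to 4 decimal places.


Dual ascent for LP: min 14*x1 + 3*x2, 6*x1 + 3*x2 = 18, 0 <= x_i <= 4
Step 1: y^k = 0.0, reduced costs: (14.0, 3.0)
  x^k = (0.0, 0.0), subgradient = b - a^T x = 18.0
  y^{k+1} = 0.0 + 0.1*18.0 = 1.8
Step 2: y^k = 1.8, reduced costs: (3.2, -2.4)
  x^k = (0.0, 4.0), subgradient = b - a^T x = 6.0
  y^{k+1} = 1.8 + 0.1*6.0 = 2.4
Dual objective at y_2 = 2.4: reduced costs (-0.4, -4.2), box minimizer x = (4.0, 4.0)
g(y_2) = b*y + (c1 - a1*y)*x1 + (c2 - a2*y)*x2 = 18*2.4 + (-0.4)*4.0 + (-4.2)*4.0 = 43.2 - 1.6 - 16.8 = 24.8


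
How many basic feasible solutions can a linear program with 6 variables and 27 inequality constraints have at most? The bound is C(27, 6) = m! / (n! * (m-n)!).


Each vertex corresponds to some choice of n active constraints out of m, so the number of vertices is at most C(m, n) = m! / (n!(m-n)!).
m = 27, n = 6
Numerator: 27 * 26 * 25 * 24 * 23 * 22
Denominator: 6! = 720
C(27, 6) = 296010


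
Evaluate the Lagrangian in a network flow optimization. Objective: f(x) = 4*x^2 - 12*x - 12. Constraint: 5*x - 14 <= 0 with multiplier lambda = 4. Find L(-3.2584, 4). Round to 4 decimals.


Step 1: Evaluate f(x).
f(-3.2584) = 4*(-3.2584)^2 - 12*(-3.2584) - 12 = 69.5695
Step 2: Evaluate g(x).
g(-3.2584) = 5*-3.2584 - 14 = -30.292
Step 3: Compute Lagrangian.
L = 69.5695 + 4*-30.292 = -51.5985


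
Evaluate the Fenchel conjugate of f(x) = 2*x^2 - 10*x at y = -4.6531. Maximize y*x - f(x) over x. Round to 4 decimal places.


f*(y) = sup_x {y*x - a*x^2 - b*x} = sup_x {(y-b)*x - a*x^2}
FOC: (y - b) - 2a*x = 0 => x* = (y - b)/(2a)
x* = (-4.6531 + 10)/(2*2) = 1.3367
f*(-4.6531) = (y-b)^2/(4a) = (-4.6531 + 10)^2/(4*2)
= 28.5893/8 = 3.5737


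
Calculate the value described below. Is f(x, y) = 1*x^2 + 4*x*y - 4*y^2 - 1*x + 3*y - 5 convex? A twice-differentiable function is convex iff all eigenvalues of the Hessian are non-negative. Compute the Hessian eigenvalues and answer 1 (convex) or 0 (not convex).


The Hessian of f(x,y) = 1*x^2 + 4*x*y - 4*y^2 - 1*x + 3*y - 5 is:
H = [[2, 4], [4, -8]]
Trace = 2 - 8 = -6
Determinant = 2*-8 - (4)^2 = -32
Discriminant = (-6)^2 - 4*-32 = 164.0
Eigenvalues: lambda_1 = -9.4031, lambda_2 = 3.4031
The function is not convex.

0


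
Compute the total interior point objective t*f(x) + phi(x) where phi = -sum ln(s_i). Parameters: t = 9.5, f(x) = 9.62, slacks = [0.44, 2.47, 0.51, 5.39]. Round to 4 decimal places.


Step 1: Compute log-barrier.
ln values: [-0.821, 0.9042, -0.6733, 1.6845]
phi = -(-0.821 + 0.9042 - 0.6733 + 1.6845) = -1.0944
Step 2: Compute augmented objective.
t*f(x) = 9.5*9.62 = 91.39
Total = 91.39 - 1.0944 = 90.2956


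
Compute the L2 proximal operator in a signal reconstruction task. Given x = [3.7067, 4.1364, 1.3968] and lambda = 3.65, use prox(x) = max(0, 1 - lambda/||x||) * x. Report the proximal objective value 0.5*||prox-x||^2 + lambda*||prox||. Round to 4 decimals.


Step 1: Compute ||x||.
||x|| = 5.7272
Step 2: Compute scaling factor.
scale = max(0, 1 - 3.65/5.7272) = 0.3627
Step 3: prox(x) = [1.3444, 1.5002, 0.5066]
||prox(x)|| = 2.0772
Step 4: Proximal objective.
0.5*||prox-x||^2 = 6.6613
lambda*||prox|| = 7.5818
Total = 14.2429


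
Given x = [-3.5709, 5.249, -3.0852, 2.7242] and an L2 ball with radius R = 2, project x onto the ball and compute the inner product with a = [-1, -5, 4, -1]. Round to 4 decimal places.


Step 1: Compute ||x|| (intermediates to 6 decimals).
||x|| = sqrt((-3.5709)^2 + 5.249^2 + (-3.0852)^2 + 2.7242^2) = 7.565914
Step 2: Project.
Since ||x|| > R, scale = R/||x|| = 2/7.565914 = 0.264343, proj(x) = scale * x
proj(x) = [-0.943942, 1.387536, -0.815551, 0.720123]
Step 3: Dot product.
a^T * proj(x) = -1*(-0.943942) - 5*1.387536 + 4*(-0.815551) - 1*0.720123 = -9.9761


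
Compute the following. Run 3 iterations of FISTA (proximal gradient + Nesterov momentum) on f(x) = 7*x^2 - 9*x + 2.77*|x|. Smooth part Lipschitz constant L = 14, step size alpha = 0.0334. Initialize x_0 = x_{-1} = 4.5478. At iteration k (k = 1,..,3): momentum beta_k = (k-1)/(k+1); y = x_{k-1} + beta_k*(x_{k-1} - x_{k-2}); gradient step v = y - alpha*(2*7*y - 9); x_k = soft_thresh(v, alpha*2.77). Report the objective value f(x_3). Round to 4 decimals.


FISTA on f(x) = 7*x^2 - 9*x + 2.77*|x|
L = 14, alpha = 0.0334
Iteration 1: beta = 0.0, y = 4.5478 + 0.0*(4.5478 - 4.5478) = 4.5478
  grad(y) = 54.6692, v = y - alpha*grad = 2.7218
  prox(v) = soft_thresh(2.7218, 0.0925) = 2.6293
Iteration 2: beta = 0.3333, y = 2.6293 + 0.3333*(2.6293 - 4.5478) = 1.9898
  grad(y) = 18.8578, v = y - alpha*grad = 1.36
  prox(v) = soft_thresh(1.36, 0.0925) = 1.2675
Iteration 3: beta = 0.5, y = 1.2675 + 0.5*(1.2675 - 2.6293) = 0.5865
  grad(y) = -0.7884, v = y - alpha*grad = 0.6129
  prox(v) = soft_thresh(0.6129, 0.0925) = 0.5204
f(x_3) = 7*0.5204^2 - 9*0.5204 + 2.77*|0.5204| = -1.3464


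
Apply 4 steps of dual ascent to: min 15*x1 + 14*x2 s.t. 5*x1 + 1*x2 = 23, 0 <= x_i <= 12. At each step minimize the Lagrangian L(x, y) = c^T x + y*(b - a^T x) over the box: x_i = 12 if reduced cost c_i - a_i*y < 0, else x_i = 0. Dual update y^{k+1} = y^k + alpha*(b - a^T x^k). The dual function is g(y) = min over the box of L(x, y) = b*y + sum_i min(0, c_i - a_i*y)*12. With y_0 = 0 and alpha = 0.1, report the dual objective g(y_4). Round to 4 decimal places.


Dual ascent for LP: min 15*x1 + 14*x2, 5*x1 + 1*x2 = 23, 0 <= x_i <= 12
Step 1: y^k = 0.0, reduced costs: (15.0, 14.0)
  x^k = (0.0, 0.0), subgradient = b - a^T x = 23.0
  y^{k+1} = 0.0 + 0.1*23.0 = 2.3
Step 2: y^k = 2.3, reduced costs: (3.5, 11.7)
  x^k = (0.0, 0.0), subgradient = b - a^T x = 23.0
  y^{k+1} = 2.3 + 0.1*23.0 = 4.6
Step 3: y^k = 4.6, reduced costs: (-8.0, 9.4)
  x^k = (12.0, 0.0), subgradient = b - a^T x = -37.0
  y^{k+1} = 4.6 + 0.1*-37.0 = 0.9
Step 4: y^k = 0.9, reduced costs: (10.5, 13.1)
  x^k = (0.0, 0.0), subgradient = b - a^T x = 23.0
  y^{k+1} = 0.9 + 0.1*23.0 = 3.2
Dual objective at y_4 = 3.2: reduced costs (-1.0, 10.8), box minimizer x = (12.0, 0.0)
g(y_4) = b*y + (c1 - a1*y)*x1 + (c2 - a2*y)*x2 = 23*3.2 + (-1.0)*12.0 + 10.8*0.0 = 73.6 - 12.0 + 0.0 = 61.6


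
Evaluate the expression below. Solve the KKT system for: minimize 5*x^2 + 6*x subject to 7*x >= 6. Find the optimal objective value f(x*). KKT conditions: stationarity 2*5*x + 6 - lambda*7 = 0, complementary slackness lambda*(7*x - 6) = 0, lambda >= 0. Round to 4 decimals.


Step 1: Try lambda = 0 (constraint inactive).
x_unc = -6/(2*5) = -0.6
Check: 7*-0.6 = -4.2 < 6 -- violated!
Step 2: Constraint must be active: 7*x = 6
x* = 6/7 = 0.8571 (rounded; the exact value 6/7 is used below)
lambda = (2*5*(6/7) + 6)/7 = 2.0816
Step 3: Compute optimal value.
f(x*) = 5*(6/7)^2 + 6*(6/7) = 8.8163


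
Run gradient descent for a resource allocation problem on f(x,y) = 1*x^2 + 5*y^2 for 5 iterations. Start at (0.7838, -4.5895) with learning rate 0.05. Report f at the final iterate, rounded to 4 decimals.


Gradient descent on f(x,y) = 1*x^2 + 5*y^2.
Starting point: (0.7838, -4.5895), alpha = 0.05
Step 1: grad_x = 2*1*0.7838 = 1.5676, grad_y = 2*5*-4.5895 = -45.895
  x_1 = 0.7838 - 0.05*1.5676 = 0.7054
  y_1 = -4.5895 - 0.05*-45.895 = -2.2948
Step 2: grad_x = 2*1*0.7054 = 1.4108, grad_y = 2*5*-2.2948 = -22.9475
  x_2 = 0.7054 - 0.05*1.4108 = 0.6349
  y_2 = -2.2948 - 0.05*-22.9475 = -1.1474
Step 3: grad_x = 2*1*0.6349 = 1.2698, grad_y = 2*5*-1.1474 = -11.4738
  x_3 = 0.6349 - 0.05*1.2698 = 0.5714
  y_3 = -1.1474 - 0.05*-11.4738 = -0.5737
Step 4: grad_x = 2*1*0.5714 = 1.1428, grad_y = 2*5*-0.5737 = -5.7369
  x_4 = 0.5714 - 0.05*1.1428 = 0.5143
  y_4 = -0.5737 - 0.05*-5.7369 = -0.2868
Step 5: grad_x = 2*1*0.5143 = 1.0285, grad_y = 2*5*-0.2868 = -2.8684
  x_5 = 0.5143 - 0.05*1.0285 = 0.4628
  y_5 = -0.2868 - 0.05*-2.8684 = -0.1434
f(0.4628, -0.1434) = 1*0.4628^2 + 5*(-0.1434)^2 = 0.3171


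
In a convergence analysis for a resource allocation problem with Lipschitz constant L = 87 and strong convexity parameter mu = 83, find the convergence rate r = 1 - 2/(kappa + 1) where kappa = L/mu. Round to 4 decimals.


Step 1: Compute the condition number.
kappa = L/mu = 87/83 = 1.0482
Step 2: Compute the convergence rate.
r = 1 - 2/(kappa + 1) = 1 - 2*mu/(L + mu) = (L - mu)/(L + mu) = 4/170 = 0.0235


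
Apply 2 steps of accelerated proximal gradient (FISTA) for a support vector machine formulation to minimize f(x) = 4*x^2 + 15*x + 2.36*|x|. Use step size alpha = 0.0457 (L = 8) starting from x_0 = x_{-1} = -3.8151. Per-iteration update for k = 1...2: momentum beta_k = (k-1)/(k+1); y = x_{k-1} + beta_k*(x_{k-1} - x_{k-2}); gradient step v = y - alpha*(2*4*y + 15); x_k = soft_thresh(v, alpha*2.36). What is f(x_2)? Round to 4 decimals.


FISTA on f(x) = 4*x^2 + 15*x + 2.36*|x|
L = 8, alpha = 0.0457
Iteration 1: beta = 0.0, y = -3.8151 + 0.0*(-3.8151 + 3.8151) = -3.8151
  grad(y) = -15.5208, v = y - alpha*grad = -3.1058
  prox(v) = soft_thresh(-3.1058, 0.1079) = -2.9979
Iteration 2: beta = 0.3333, y = -2.9979 + 0.3333*(-2.9979 + 3.8151) = -2.7256
  grad(y) = -6.8045, v = y - alpha*grad = -2.4146
  prox(v) = soft_thresh(-2.4146, 0.1079) = -2.3067
f(x_2) = 4*(-2.3067)^2 + 15*(-2.3067) + 2.36*|-2.3067| = -7.873


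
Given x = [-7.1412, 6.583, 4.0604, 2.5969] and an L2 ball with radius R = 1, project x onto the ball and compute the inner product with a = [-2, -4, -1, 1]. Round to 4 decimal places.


Step 1: Compute ||x|| (intermediates to 6 decimals).
||x|| = sqrt((-7.1412)^2 + 6.583^2 + 4.0604^2 + 2.5969^2) = 10.842664
Step 2: Project.
Since ||x|| > R, scale = R/||x|| = 1/10.842664 = 0.092228, proj(x) = scale * x
proj(x) = [-0.658619, 0.607137, 0.374483, 0.239507]
Step 3: Dot product.
a^T * proj(x) = -2*(-0.658619) - 4*0.607137 - 1*0.374483 + 1*0.239507 = -1.2463


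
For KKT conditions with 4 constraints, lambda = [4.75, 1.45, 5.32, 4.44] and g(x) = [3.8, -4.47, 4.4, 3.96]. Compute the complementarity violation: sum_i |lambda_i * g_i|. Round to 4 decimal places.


KKT complementary slackness check:
lambda_1 * g_1 = 4.75 * 3.8 = 18.05
lambda_2 * g_2 = 1.45 * -4.47 = -6.4815
lambda_3 * g_3 = 5.32 * 4.4 = 23.408
lambda_4 * g_4 = 4.44 * 3.96 = 17.5824
Total violation = 18.05 + 6.4815 + 23.408 + 17.5824 = 65.5219


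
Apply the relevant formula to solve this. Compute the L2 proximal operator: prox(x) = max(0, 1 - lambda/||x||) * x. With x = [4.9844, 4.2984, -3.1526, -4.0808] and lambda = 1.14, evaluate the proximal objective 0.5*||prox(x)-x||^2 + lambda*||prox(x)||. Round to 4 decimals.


Step 1: Compute ||x||.
||x|| = 8.3614
Step 2: Compute scaling factor.
scale = max(0, 1 - 1.14/8.3614) = 0.8637
Step 3: prox(x) = [4.3048, 3.7123, -2.7228, -3.5244]
||prox(x)|| = 7.2214
Step 4: Proximal objective.
0.5*||prox-x||^2 = 0.6498
lambda*||prox|| = 8.2324
Total = 8.8821


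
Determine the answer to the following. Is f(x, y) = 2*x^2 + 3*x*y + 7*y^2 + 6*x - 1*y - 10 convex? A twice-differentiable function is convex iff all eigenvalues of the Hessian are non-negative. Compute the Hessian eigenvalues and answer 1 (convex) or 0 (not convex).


The Hessian of f(x,y) = 2*x^2 + 3*x*y + 7*y^2 + 6*x - 1*y - 10 is:
H = [[4, 3], [3, 14]]
Trace = 4 + 14 = 18
Determinant = 4*14 - (3)^2 = 47
Discriminant = (18)^2 - 4*47 = 136.0
Eigenvalues: lambda_1 = 3.169, lambda_2 = 14.831
The function is convex.

1


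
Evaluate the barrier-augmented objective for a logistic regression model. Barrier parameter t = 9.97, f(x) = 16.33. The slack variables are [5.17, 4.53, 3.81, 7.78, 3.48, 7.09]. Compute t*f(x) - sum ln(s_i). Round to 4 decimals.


Step 1: Compute log-barrier.
ln values: [1.6429, 1.5107, 1.3376, 2.0516, 1.247, 1.9587]
phi = -(1.6429 + 1.5107 + 1.3376 + 2.0516 + 1.247 + 1.9587) = -9.7485
Step 2: Compute augmented objective.
t*f(x) = 9.97*16.33 = 162.8101
Total = 162.8101 - 9.7485 = 153.0616


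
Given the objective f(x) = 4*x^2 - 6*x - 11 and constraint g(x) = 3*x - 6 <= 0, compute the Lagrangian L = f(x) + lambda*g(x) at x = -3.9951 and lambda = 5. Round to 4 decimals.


Step 1: Evaluate f(x).
f(-3.9951) = 4*(-3.9951)^2 - 6*(-3.9951) - 11 = 76.8139
Step 2: Evaluate g(x).
g(-3.9951) = 3*-3.9951 - 6 = -17.9853
Step 3: Compute Lagrangian.
L = 76.8139 + 5*-17.9853 = -13.1126


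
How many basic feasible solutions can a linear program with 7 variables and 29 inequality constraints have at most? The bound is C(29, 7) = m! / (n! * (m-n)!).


Each vertex corresponds to some choice of n active constraints out of m, so the number of vertices is at most C(m, n) = m! / (n!(m-n)!).
m = 29, n = 7
Numerator: 29 * 28 * 27 * 26 * 25 * 24 * 23
Denominator: 7! = 5040
C(29, 7) = 1560780


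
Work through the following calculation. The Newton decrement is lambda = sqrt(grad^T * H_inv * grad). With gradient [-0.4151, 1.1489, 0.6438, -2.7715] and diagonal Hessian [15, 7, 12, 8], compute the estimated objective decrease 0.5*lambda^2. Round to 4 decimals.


Step 1: H is diagonal, so H^(-1) * g = [-0.0277, 0.1641, 0.0537, -0.3464].
Step 2: g^T H^(-1) g = sum_i g_i^2 / H_ii
  = (-0.4151)^2/15 + (1.1489)^2/7 + (0.6438)^2/12 + (-2.7715)^2/8
  = 0.0115 + 0.1886 + 0.0345 + 0.9602 = 1.1947
Step 3: Objective decrease = 0.5 * g^T H^(-1) g = 0.5974


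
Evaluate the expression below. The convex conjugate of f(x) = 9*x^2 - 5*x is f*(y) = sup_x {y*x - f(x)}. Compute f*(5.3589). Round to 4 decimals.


f*(y) = sup_x {y*x - a*x^2 - b*x} = sup_x {(y-b)*x - a*x^2}
FOC: (y - b) - 2a*x = 0 => x* = (y - b)/(2a)
x* = (5.3589 + 5)/(2*9) = 0.5755
f*(5.3589) = (y-b)^2/(4a) = (5.3589 + 5)^2/(4*9)
= 107.3068/36 = 2.9807


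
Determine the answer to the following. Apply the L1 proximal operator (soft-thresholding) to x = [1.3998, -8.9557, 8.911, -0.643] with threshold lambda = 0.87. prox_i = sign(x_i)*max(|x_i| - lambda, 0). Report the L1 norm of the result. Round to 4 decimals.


Soft-thresholding with lambda = 0.87:
prox(1.3998) = sign(1.3998)*max(|1.3998| - 0.87, 0) = 0.5298
prox(-8.9557) = sign(-8.9557)*max(|-8.9557| - 0.87, 0) = -8.0857
prox(8.911) = sign(8.911)*max(|8.911| - 0.87, 0) = 8.041
prox(-0.643) = sign(-0.643)*max(|-0.643| - 0.87, 0) = 0.0
prox(x) = [0.5298, -8.0857, 8.041, 0.0]
||prox(x)||_1 = 0.5298 + 8.0857 + 8.041 + 0.0 = 16.6565


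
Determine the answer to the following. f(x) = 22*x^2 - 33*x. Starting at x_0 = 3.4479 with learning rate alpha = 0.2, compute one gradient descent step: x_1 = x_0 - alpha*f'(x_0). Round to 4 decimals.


We compute the gradient at x_0 and apply the update.
f'(x) = 44*x - 33
f'(3.4479) = 44*3.4479 - 33 = 118.7076
x_1 = 3.4479 - 0.2*118.7076 = -20.2936


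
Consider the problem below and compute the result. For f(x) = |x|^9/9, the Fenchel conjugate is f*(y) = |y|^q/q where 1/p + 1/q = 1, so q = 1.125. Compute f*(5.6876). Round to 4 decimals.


The conjugate exponent q satisfies 1/p + 1/q = 1.
p = 9, so q = 9/(9 - 1) = 1.125
|y|^q = 5.6876^1.125 = 7.068
f*(5.6876) = 7.068 / 1.125 = 6.2826


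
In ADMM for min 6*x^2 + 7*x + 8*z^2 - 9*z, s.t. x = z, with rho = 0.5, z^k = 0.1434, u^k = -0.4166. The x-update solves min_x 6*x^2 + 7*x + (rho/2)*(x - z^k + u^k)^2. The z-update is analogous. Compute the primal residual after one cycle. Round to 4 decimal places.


ADMM iteration with rho = 0.5, z^k = 0.1434, u^k = -0.4166
Step 1: x-update.
Minimize 6*x^2 + 7*x + (0.5/2)*(x - 0.1434 - 0.4166)^2
FOC: (2*6 + 0.5)*x = -7 + 0.5*(0.1434 + 0.4166)
x^{k+1} = -0.5376
Step 2: z-update.
Minimize 8*z^2 - 9*z + (0.5/2)*(-0.5376 - z - 0.4166)^2
FOC: (2*8 + 0.5)*z = 9 + 0.5*(-0.5376 - 0.4166)
z^{k+1} = 0.5165
Step 3: u-update.
u^{k+1} = -0.4166 - 0.5376 - 0.5165 = -1.4707
Step 4: Primal residual = |-0.5376 - 0.5165| = 1.0541


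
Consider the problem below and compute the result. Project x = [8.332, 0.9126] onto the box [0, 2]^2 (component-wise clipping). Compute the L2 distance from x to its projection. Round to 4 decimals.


Project each component onto [0, 2].
clip(8.332) = 2.0, clip(0.9126) = 0.9126
Projection = [2.0, 0.9126]
Squared diffs: [40.0942, 0.0]
Distance = sqrt(40.0942) = 6.332


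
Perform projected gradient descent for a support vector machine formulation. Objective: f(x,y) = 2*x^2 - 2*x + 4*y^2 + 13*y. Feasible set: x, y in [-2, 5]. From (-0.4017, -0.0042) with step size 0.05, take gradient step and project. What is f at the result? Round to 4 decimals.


Step 1: Compute gradient at (-0.4017, -0.0042).
grad_x = 2*2*-0.4017 - 2 = -3.6068
grad_y = 2*4*-0.0042 + 13 = 12.9664
Step 2: Gradient step.
x_raw = -0.4017 - 0.05*-3.6068 = -0.2214
y_raw = -0.0042 - 0.05*12.9664 = -0.6525
Step 3: Project onto [-2, 5].
x_proj = clip(-0.2214) = -0.2214
y_proj = clip(-0.6525) = -0.6525
Step 4: Evaluate f.
f(-0.2214, -0.6525) = -6.2389


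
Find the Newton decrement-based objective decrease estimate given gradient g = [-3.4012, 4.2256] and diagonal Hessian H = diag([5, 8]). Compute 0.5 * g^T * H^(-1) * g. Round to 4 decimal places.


Step 1: H is diagonal, so H^(-1) * g = [-0.6802, 0.5282].
Step 2: g^T H^(-1) g = sum_i g_i^2 / H_ii
  = (-3.4012)^2/5 + (4.2256)^2/8
  = 2.3136 + 2.232 = 4.5456
Step 3: Objective decrease = 0.5 * g^T H^(-1) g = 2.2728


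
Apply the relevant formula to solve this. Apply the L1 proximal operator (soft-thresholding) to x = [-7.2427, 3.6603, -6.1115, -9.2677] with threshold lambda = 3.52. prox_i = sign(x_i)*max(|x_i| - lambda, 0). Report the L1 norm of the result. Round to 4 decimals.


Soft-thresholding with lambda = 3.52:
prox(-7.2427) = sign(-7.2427)*max(|-7.2427| - 3.52, 0) = -3.7227
prox(3.6603) = sign(3.6603)*max(|3.6603| - 3.52, 0) = 0.1403
prox(-6.1115) = sign(-6.1115)*max(|-6.1115| - 3.52, 0) = -2.5915
prox(-9.2677) = sign(-9.2677)*max(|-9.2677| - 3.52, 0) = -5.7477
prox(x) = [-3.7227, 0.1403, -2.5915, -5.7477]
||prox(x)||_1 = 3.7227 + 0.1403 + 2.5915 + 5.7477 = 12.2022


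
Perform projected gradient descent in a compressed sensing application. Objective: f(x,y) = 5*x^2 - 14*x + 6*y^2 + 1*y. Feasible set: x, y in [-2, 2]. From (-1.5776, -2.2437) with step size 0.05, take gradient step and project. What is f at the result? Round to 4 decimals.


Step 1: Compute gradient at (-1.5776, -2.2437).
grad_x = 2*5*-1.5776 - 14 = -29.776
grad_y = 2*6*-2.2437 + 1 = -25.9244
Step 2: Gradient step.
x_raw = -1.5776 - 0.05*-29.776 = -0.0888
y_raw = -2.2437 - 0.05*-25.9244 = -0.9475
Step 3: Project onto [-2, 2].
x_proj = clip(-0.0888) = -0.0888
y_proj = clip(-0.9475) = -0.9475
Step 4: Evaluate f.
f(-0.0888, -0.9475) = 5.7215


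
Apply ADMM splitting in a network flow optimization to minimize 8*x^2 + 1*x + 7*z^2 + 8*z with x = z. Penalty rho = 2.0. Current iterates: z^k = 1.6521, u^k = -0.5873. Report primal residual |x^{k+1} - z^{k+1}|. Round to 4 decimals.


ADMM iteration with rho = 2.0, z^k = 1.6521, u^k = -0.5873
Step 1: x-update.
Minimize 8*x^2 + 1*x + (2.0/2)*(x - 1.6521 - 0.5873)^2
FOC: (2*8 + 2.0)*x = -1 + 2.0*(1.6521 + 0.5873)
x^{k+1} = 0.1933
Step 2: z-update.
Minimize 7*z^2 + 8*z + (2.0/2)*(0.1933 - z - 0.5873)^2
FOC: (2*7 + 2.0)*z = -8 + 2.0*(0.1933 - 0.5873)
z^{k+1} = -0.5493
Step 3: u-update.
u^{k+1} = -0.5873 + 0.1933 + 0.5493 = 0.1552
Step 4: Primal residual = |0.1933 + 0.5493| = 0.7425


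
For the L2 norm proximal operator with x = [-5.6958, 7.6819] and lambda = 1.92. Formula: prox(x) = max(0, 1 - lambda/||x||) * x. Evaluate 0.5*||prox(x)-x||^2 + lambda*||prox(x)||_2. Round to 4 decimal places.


Step 1: Compute ||x||.
||x|| = 9.5631
Step 2: Compute scaling factor.
scale = max(0, 1 - 1.92/9.5631) = 0.7992
Step 3: prox(x) = [-4.5522, 6.1396]
||prox(x)|| = 7.6431
Step 4: Proximal objective.
0.5*||prox-x||^2 = 1.8432
lambda*||prox|| = 14.6748
Total = 16.518


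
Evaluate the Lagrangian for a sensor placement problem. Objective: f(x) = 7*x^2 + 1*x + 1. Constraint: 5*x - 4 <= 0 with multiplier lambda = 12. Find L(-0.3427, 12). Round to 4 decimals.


Step 1: Evaluate f(x).
f(-0.3427) = 7*(-0.3427)^2 + 1*(-0.3427) + 1 = 1.4794
Step 2: Evaluate g(x).
g(-0.3427) = 5*-0.3427 - 4 = -5.7135
Step 3: Compute Lagrangian.
L = 1.4794 + 12*-5.7135 = -67.0826


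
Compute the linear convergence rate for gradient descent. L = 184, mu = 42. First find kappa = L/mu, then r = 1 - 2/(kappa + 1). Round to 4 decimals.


Step 1: Compute the condition number.
kappa = L/mu = 184/42 = 4.381
Step 2: Compute the convergence rate.
r = 1 - 2/(kappa + 1) = 1 - 2*mu/(L + mu) = (L - mu)/(L + mu) = 142/226 = 0.6283


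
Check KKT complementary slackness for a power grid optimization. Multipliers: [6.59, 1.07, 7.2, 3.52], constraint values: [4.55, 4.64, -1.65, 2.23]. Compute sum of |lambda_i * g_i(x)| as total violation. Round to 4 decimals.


KKT complementary slackness check:
lambda_1 * g_1 = 6.59 * 4.55 = 29.9845
lambda_2 * g_2 = 1.07 * 4.64 = 4.9648
lambda_3 * g_3 = 7.2 * -1.65 = -11.88
lambda_4 * g_4 = 3.52 * 2.23 = 7.8496
Total violation = 29.9845 + 4.9648 + 11.88 + 7.8496 = 54.6789


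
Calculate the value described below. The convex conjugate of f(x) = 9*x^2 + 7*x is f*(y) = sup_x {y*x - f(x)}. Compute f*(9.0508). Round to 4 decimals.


f*(y) = sup_x {y*x - a*x^2 - b*x} = sup_x {(y-b)*x - a*x^2}
FOC: (y - b) - 2a*x = 0 => x* = (y - b)/(2a)
x* = (9.0508 - 7)/(2*9) = 0.1139
f*(9.0508) = (y-b)^2/(4a) = (9.0508 - 7)^2/(4*9)
= 4.2058/36 = 0.1168


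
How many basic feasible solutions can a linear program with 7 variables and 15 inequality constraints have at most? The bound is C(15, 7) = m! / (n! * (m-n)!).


Each vertex corresponds to some choice of n active constraints out of m, so the number of vertices is at most C(m, n) = m! / (n!(m-n)!).
m = 15, n = 7
Numerator: 15 * 14 * 13 * 12 * 11 * 10 * 9
Denominator: 7! = 5040
C(15, 7) = 6435


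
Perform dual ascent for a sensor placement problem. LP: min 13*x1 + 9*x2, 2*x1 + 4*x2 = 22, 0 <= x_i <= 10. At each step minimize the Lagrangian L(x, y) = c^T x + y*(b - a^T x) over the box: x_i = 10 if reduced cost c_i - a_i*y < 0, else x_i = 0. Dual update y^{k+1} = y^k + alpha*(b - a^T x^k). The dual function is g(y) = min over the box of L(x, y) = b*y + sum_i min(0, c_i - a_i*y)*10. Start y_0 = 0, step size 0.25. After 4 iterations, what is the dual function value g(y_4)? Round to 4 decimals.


Dual ascent for LP: min 13*x1 + 9*x2, 2*x1 + 4*x2 = 22, 0 <= x_i <= 10
Step 1: y^k = 0.0, reduced costs: (13.0, 9.0)
  x^k = (0.0, 0.0), subgradient = b - a^T x = 22.0
  y^{k+1} = 0.0 + 0.25*22.0 = 5.5
Step 2: y^k = 5.5, reduced costs: (2.0, -13.0)
  x^k = (0.0, 10.0), subgradient = b - a^T x = -18.0
  y^{k+1} = 5.5 + 0.25*-18.0 = 1.0
Step 3: y^k = 1.0, reduced costs: (11.0, 5.0)
  x^k = (0.0, 0.0), subgradient = b - a^T x = 22.0
  y^{k+1} = 1.0 + 0.25*22.0 = 6.5
Step 4: y^k = 6.5, reduced costs: (0.0, -17.0)
  x^k = (0.0, 10.0), subgradient = b - a^T x = -18.0
  y^{k+1} = 6.5 + 0.25*-18.0 = 2.0
Dual objective at y_4 = 2.0: reduced costs (9.0, 1.0), box minimizer x = (0.0, 0.0)
g(y_4) = b*y + (c1 - a1*y)*x1 + (c2 - a2*y)*x2 = 22*2.0 + 9.0*0.0 + 1.0*0.0 = 44.0 + 0.0 + 0.0 = 44.0


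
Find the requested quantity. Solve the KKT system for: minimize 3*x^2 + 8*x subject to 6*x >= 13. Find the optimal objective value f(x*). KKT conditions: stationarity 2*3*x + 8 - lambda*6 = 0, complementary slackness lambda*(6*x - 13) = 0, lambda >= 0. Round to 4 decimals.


Step 1: Try lambda = 0 (constraint inactive).
x_unc = -8/(2*3) = -1.3333
Check: 6*-1.3333 = -7.9998 < 13 -- violated!
Step 2: Constraint must be active: 6*x = 13
x* = 13/6 = 2.1667 (rounded; the exact value 13/6 is used below)
lambda = (2*3*(13/6) + 8)/6 = 3.5
Step 3: Compute optimal value.
f(x*) = 3*(13/6)^2 + 8*(13/6) = 31.4167


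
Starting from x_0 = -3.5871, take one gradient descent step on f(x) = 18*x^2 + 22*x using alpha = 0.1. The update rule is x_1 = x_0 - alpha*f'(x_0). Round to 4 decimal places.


We compute the gradient at x_0 and apply the update.
f'(x) = 36*x + 22
f'(-3.5871) = 36*-3.5871 + 22 = -107.1356
x_1 = -3.5871 - 0.1*-107.1356 = 7.1265


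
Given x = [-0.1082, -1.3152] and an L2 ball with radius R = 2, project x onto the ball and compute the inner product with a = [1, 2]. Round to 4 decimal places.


Step 1: Compute ||x|| (intermediates to 6 decimals).
||x|| = sqrt((-0.1082)^2 + (-1.3152)^2) = 1.319643
Step 2: Project.
Since ||x|| <= R, proj = x (no scaling needed).
proj(x) = [-0.1082, -1.3152]
Step 3: Dot product.
a^T * proj(x) = 1*(-0.1082) + 2*(-1.3152) = -2.7386


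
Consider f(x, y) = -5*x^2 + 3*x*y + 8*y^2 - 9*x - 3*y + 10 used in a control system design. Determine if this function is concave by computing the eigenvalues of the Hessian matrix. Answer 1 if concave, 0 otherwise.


The Hessian of f(x,y) = -5*x^2 + 3*x*y + 8*y^2 - 9*x - 3*y + 10 is:
H = [[-10, 3], [3, 16]]
Trace = -10 + 16 = 6
Determinant = -10*16 - (3)^2 = -169
Discriminant = (6)^2 - 4*-169 = 712.0
Eigenvalues: lambda_1 = -10.3417, lambda_2 = 16.3417
The function is not concave.

0


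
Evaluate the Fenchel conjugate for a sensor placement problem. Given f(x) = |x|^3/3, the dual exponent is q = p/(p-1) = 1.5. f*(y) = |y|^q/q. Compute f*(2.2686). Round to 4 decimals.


The conjugate exponent q satisfies 1/p + 1/q = 1.
p = 3, so q = 3/(3 - 1) = 1.5
|y|^q = 2.2686^1.5 = 3.4169
f*(2.2686) = 3.4169 / 1.5 = 2.278


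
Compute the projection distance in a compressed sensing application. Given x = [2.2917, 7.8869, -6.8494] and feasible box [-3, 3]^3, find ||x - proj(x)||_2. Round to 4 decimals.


Project each component onto [-3, 3].
clip(2.2917) = 2.2917, clip(7.8869) = 3.0, clip(-6.8494) = -3.0
Projection = [2.2917, 3.0, -3.0]
Squared diffs: [0.0, 23.8818, 14.8179]
Distance = sqrt(38.6997) = 6.2209


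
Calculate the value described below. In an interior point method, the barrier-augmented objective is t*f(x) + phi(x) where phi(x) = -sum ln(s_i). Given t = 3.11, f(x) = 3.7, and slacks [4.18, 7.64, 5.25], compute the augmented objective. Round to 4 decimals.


Step 1: Compute log-barrier.
ln values: [1.4303, 2.0334, 1.6582]
phi = -(1.4303 + 2.0334 + 1.6582) = -5.1219
Step 2: Compute augmented objective.
t*f(x) = 3.11*3.7 = 11.507
Total = 11.507 - 5.1219 = 6.3851


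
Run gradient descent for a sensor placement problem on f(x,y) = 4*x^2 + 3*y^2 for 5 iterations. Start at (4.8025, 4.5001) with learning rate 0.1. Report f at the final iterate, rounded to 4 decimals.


Gradient descent on f(x,y) = 4*x^2 + 3*y^2.
Starting point: (4.8025, 4.5001), alpha = 0.1
Step 1: grad_x = 2*4*4.8025 = 38.42, grad_y = 2*3*4.5001 = 27.0006
  x_1 = 4.8025 - 0.1*38.42 = 0.9605
  y_1 = 4.5001 - 0.1*27.0006 = 1.8
Step 2: grad_x = 2*4*0.9605 = 7.684, grad_y = 2*3*1.8 = 10.8002
  x_2 = 0.9605 - 0.1*7.684 = 0.1921
  y_2 = 1.8 - 0.1*10.8002 = 0.72
Step 3: grad_x = 2*4*0.1921 = 1.5368, grad_y = 2*3*0.72 = 4.3201
  x_3 = 0.1921 - 0.1*1.5368 = 0.0384
  y_3 = 0.72 - 0.1*4.3201 = 0.288
Step 4: grad_x = 2*4*0.0384 = 0.3074, grad_y = 2*3*0.288 = 1.728
  x_4 = 0.0384 - 0.1*0.3074 = 0.0077
  y_4 = 0.288 - 0.1*1.728 = 0.1152
Step 5: grad_x = 2*4*0.0077 = 0.0615, grad_y = 2*3*0.1152 = 0.6912
  x_5 = 0.0077 - 0.1*0.0615 = 0.0015
  y_5 = 0.1152 - 0.1*0.6912 = 0.0461
f(0.0015, 0.0461) = 4*0.0015^2 + 3*0.0461^2 = 0.0064


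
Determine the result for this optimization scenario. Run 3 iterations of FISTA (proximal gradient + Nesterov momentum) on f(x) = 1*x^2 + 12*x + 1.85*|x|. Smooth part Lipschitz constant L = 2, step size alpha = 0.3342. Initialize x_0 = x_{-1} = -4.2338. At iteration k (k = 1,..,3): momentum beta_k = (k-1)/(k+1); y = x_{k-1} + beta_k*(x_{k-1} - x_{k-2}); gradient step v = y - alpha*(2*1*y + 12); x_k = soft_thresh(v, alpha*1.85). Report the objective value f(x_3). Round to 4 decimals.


FISTA on f(x) = 1*x^2 + 12*x + 1.85*|x|
L = 2, alpha = 0.3342
Iteration 1: beta = 0.0, y = -4.2338 + 0.0*(-4.2338 + 4.2338) = -4.2338
  grad(y) = 3.5324, v = y - alpha*grad = -5.4143
  prox(v) = soft_thresh(-5.4143, 0.6183) = -4.7961
Iteration 2: beta = 0.3333, y = -4.7961 + 0.3333*(-4.7961 + 4.2338) = -4.9835
  grad(y) = 2.033, v = y - alpha*grad = -5.6629
  prox(v) = soft_thresh(-5.6629, 0.6183) = -5.0447
Iteration 3: beta = 0.5, y = -5.0447 + 0.5*(-5.0447 + 4.7961) = -5.1689
  grad(y) = 1.6621, v = y - alpha*grad = -5.7244
  prox(v) = soft_thresh(-5.7244, 0.6183) = -5.1062
f(x_3) = 1*(-5.1062)^2 + 12*(-5.1062) + 1.85*|-5.1062| = -25.7547


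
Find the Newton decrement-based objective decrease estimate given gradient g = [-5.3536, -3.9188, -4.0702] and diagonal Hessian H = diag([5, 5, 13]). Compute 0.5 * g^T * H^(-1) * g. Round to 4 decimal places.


Step 1: H is diagonal, so H^(-1) * g = [-1.0707, -0.7838, -0.3131].
Step 2: g^T H^(-1) g = sum_i g_i^2 / H_ii
  = (-5.3536)^2/5 + (-3.9188)^2/5 + (-4.0702)^2/13
  = 5.7322 + 3.0714 + 1.2743 = 10.078
Step 3: Objective decrease = 0.5 * g^T H^(-1) g = 5.039


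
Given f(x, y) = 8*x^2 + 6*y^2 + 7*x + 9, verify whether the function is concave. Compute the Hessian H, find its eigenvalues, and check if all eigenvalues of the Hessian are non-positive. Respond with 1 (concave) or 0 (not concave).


The Hessian of f(x,y) = 8*x^2 + 6*y^2 + 7*x + 9 is:
H = [[16, 0], [0, 12]]
Trace = 16 + 12 = 28
Determinant = 16*12 - (0)^2 = 192
Discriminant = (28)^2 - 4*192 = 16.0
Eigenvalues: lambda_1 = 12.0, lambda_2 = 16.0
The function is not concave.

0


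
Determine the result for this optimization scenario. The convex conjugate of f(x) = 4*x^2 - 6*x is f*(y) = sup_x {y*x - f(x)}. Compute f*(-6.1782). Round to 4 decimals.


f*(y) = sup_x {y*x - a*x^2 - b*x} = sup_x {(y-b)*x - a*x^2}
FOC: (y - b) - 2a*x = 0 => x* = (y - b)/(2a)
x* = (-6.1782 + 6)/(2*4) = -0.0223
f*(-6.1782) = (y-b)^2/(4a) = (-6.1782 + 6)^2/(4*4)
= 0.0318/16 = 0.002


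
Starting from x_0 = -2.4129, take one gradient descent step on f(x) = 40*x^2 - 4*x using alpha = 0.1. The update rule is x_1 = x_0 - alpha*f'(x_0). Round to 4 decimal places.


We compute the gradient at x_0 and apply the update.
f'(x) = 80*x - 4
f'(-2.4129) = 80*-2.4129 - 4 = -197.032
x_1 = -2.4129 - 0.1*-197.032 = 17.2903


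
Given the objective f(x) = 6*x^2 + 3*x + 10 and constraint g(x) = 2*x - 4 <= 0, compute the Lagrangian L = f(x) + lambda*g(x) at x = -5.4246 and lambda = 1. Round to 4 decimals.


Step 1: Evaluate f(x).
f(-5.4246) = 6*(-5.4246)^2 + 3*(-5.4246) + 10 = 170.2839
Step 2: Evaluate g(x).
g(-5.4246) = 2*-5.4246 - 4 = -14.8492
Step 3: Compute Lagrangian.
L = 170.2839 + 1*-14.8492 = 155.4347


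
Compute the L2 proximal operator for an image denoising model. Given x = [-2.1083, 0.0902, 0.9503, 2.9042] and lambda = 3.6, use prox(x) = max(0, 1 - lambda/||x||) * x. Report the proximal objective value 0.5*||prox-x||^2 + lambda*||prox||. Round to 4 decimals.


Step 1: Compute ||x||.
||x|| = 3.7136
Step 2: Compute scaling factor.
scale = max(0, 1 - 3.6/3.7136) = 0.0306
Step 3: prox(x) = [-0.0645, 0.0028, 0.0291, 0.0888]
||prox(x)|| = 0.1136
Step 4: Proximal objective.
0.5*||prox-x||^2 = 6.48
lambda*||prox|| = 0.409
Total = 6.8888


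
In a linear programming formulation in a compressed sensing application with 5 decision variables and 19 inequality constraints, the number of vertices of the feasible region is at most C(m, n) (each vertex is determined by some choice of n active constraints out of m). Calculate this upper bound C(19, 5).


Each vertex corresponds to some choice of n active constraints out of m, so the number of vertices is at most C(m, n) = m! / (n!(m-n)!).
m = 19, n = 5
Numerator: 19 * 18 * 17 * 16 * 15
Denominator: 5! = 120
C(19, 5) = 11628


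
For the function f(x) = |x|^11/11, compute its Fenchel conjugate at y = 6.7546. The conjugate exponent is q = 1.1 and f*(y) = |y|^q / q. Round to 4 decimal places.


The conjugate exponent q satisfies 1/p + 1/q = 1.
p = 11, so q = 11/(11 - 1) = 1.1
|y|^q = 6.7546^1.1 = 8.1764
f*(6.7546) = 8.1764 / 1.1 = 7.433


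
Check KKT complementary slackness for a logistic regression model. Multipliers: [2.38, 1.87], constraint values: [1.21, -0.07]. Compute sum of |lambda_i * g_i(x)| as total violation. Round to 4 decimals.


KKT complementary slackness check:
lambda_1 * g_1 = 2.38 * 1.21 = 2.8798
lambda_2 * g_2 = 1.87 * -0.07 = -0.1309
Total violation = 2.8798 + 0.1309 = 3.0107


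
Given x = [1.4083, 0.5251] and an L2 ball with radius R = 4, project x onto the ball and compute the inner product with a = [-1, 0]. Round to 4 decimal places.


Step 1: Compute ||x|| (intermediates to 6 decimals).
||x|| = sqrt(1.4083^2 + 0.5251^2) = 1.50301
Step 2: Project.
Since ||x|| <= R, proj = x (no scaling needed).
proj(x) = [1.4083, 0.5251]
Step 3: Dot product.
a^T * proj(x) = -1*1.4083 + 0*0.5251 = -1.4083


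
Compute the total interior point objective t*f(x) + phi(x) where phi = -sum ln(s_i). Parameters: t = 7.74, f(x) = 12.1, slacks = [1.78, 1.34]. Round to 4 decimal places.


Step 1: Compute log-barrier.
ln values: [0.5766, 0.2927]
phi = -(0.5766 + 0.2927) = -0.8693
Step 2: Compute augmented objective.
t*f(x) = 7.74*12.1 = 93.654
Total = 93.654 - 0.8693 = 92.7847


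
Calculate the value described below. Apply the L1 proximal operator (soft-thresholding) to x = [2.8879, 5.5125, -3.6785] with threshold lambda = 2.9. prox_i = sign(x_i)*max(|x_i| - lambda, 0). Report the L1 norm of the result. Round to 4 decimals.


Soft-thresholding with lambda = 2.9:
prox(2.8879) = sign(2.8879)*max(|2.8879| - 2.9, 0) = 0.0
prox(5.5125) = sign(5.5125)*max(|5.5125| - 2.9, 0) = 2.6125
prox(-3.6785) = sign(-3.6785)*max(|-3.6785| - 2.9, 0) = -0.7785
prox(x) = [0.0, 2.6125, -0.7785]
||prox(x)||_1 = 0.0 + 2.6125 + 0.7785 = 3.391


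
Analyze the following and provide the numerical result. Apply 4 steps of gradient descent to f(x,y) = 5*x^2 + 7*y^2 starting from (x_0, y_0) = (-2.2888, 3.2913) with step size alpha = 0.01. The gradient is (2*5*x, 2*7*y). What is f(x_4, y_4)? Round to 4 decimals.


Gradient descent on f(x,y) = 5*x^2 + 7*y^2.
Starting point: (-2.2888, 3.2913), alpha = 0.01
Step 1: grad_x = 2*5*-2.2888 = -22.888, grad_y = 2*7*3.2913 = 46.0782
  x_1 = -2.2888 - 0.01*-22.888 = -2.0599
  y_1 = 3.2913 - 0.01*46.0782 = 2.8305
Step 2: grad_x = 2*5*-2.0599 = -20.5992, grad_y = 2*7*2.8305 = 39.6273
  x_2 = -2.0599 - 0.01*-20.5992 = -1.8539
  y_2 = 2.8305 - 0.01*39.6273 = 2.4342
Step 3: grad_x = 2*5*-1.8539 = -18.5393, grad_y = 2*7*2.4342 = 34.0794
  x_3 = -1.8539 - 0.01*-18.5393 = -1.6685
  y_3 = 2.4342 - 0.01*34.0794 = 2.0935
Step 4: grad_x = 2*5*-1.6685 = -16.6854, grad_y = 2*7*2.0935 = 29.3083
  x_4 = -1.6685 - 0.01*-16.6854 = -1.5017
  y_4 = 2.0935 - 0.01*29.3083 = 1.8004
f(-1.5017, 1.8004) = 5*(-1.5017)^2 + 7*1.8004^2 = 33.9645
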